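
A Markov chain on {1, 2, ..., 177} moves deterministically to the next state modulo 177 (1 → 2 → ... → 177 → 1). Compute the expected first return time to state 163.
E[T_163 | X_0 = 163] = 177

The chain cycles deterministically, so starting at state 163 it returns in exactly 177 steps. Equivalently, the stationary distribution is uniform π_j = 1/177 for every state j, so by Kac's formula E[T_163] = 1/π_163 = 177.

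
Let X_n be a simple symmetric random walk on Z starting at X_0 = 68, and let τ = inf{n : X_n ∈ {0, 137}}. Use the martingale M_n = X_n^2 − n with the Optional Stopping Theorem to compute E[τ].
E[τ] = 4692

M_n = X_n^2 − n is a martingale (since E[X_{n+1}^2 | F_n] = X_n^2 + 1). By OST (τ has finite mean in a bounded region), E[M_τ] = E[M_0] = X_0^2 − 0 = 68^2 = 4624. Also E[M_τ] = E[X_τ^2] − E[τ]. The walk exits at 0 or 137, with P(hit 137 first) = 68/137, so E[X_τ^2] = 137^2 · 68/137 + 0 = 9316. Thus E[τ] = E[X_τ^2] − E[M_τ] = 9316 − 4624 = 4692 = 68(137 − 68) = 4692.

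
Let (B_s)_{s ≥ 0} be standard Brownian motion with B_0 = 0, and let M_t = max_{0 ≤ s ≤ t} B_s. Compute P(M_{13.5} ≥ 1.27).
P(M_{13.5} ≥ 1.27) = 2·P(B_{13.5} ≥ 1.27) = 2(1 − Φ(1.27/√13.5)) ≈ 0.7296

By the reflection principle for Brownian motion, P(M_t ≥ a) = 2 · P(B_t ≥ a) for a ≥ 0. Since B_t ~ N(0, t), P(B_t ≥ 1.27) = 1 − Φ(1.27/√t) = 1 − Φ(1.27/√13.5) = 1 − Φ(0.3457). So
  P(M_{13.5} ≥ 1.27) = 2(1 − Φ(0.3457)) ≈ 0.7296.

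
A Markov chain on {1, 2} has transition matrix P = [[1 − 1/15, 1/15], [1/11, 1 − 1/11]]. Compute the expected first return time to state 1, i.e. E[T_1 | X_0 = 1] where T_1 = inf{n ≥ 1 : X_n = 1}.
E[T_1 | X_0 = 1] = 1/π_1 = 26/15

For an irreducible recurrent Markov chain with stationary distribution π, E[T_i | X_0 = i] = 1/π_i (Kac's formula). Here π_1 = (1/11)/(1/15 + 1/11) = (1/11)/(26/165) = 15/26, so E[T_1 | X_0 = 1] = 1/π_1 = (1/15 + 1/11)/(1/11) = (26/165)/(1/11) = 26/15.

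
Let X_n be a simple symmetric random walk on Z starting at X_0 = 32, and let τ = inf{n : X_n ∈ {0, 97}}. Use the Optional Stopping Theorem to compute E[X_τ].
E[X_τ] = 32

X_n is a martingale and τ is a bounded-mean stopping time (indeed τ is finite a.s. with bounded expectation since the walk is in a bounded region). By the OST, E[X_τ] = E[X_0] = 32. Equivalently: E[X_τ] = 97 · P(hit 97 first) + 0 · P(hit 0 first) = 97 · (32/97) = 32.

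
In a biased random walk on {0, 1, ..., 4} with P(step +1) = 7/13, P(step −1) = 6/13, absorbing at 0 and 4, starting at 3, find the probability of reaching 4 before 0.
P(hit 4 before 0) = (1 − (6/7)^3) / (1 − (6/7)^4) = 889/1105

Let u_k denote P(reach 4 before 0 | start at k). Boundary: u_0 = 0, u_4 = 1. Recurrence: u_k = 7/13·u_{k+1} + 6/13·u_{k-1} for 1 ≤ k ≤ 3. Try u_k = A + B·r^k with r = q/p = (6/13)/(7/13) = 6/7. Substitution satisfies the recurrence; boundary conditions give:
  u_k = (1 − r^k) / (1 − r^N) = (1 − (6/7)^3) / (1 − (6/7)^4) = 889/1105.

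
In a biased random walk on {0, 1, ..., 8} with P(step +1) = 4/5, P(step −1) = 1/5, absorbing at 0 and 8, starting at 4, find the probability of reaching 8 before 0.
P(hit 8 before 0) = (1 − (1/4)^4) / (1 − (1/4)^8) = 256/257

Let u_k denote P(reach 8 before 0 | start at k). Boundary: u_0 = 0, u_8 = 1. Recurrence: u_k = 4/5·u_{k+1} + 1/5·u_{k-1} for 1 ≤ k ≤ 7. Try u_k = A + B·r^k with r = q/p = (1/5)/(4/5) = 1/4. Substitution satisfies the recurrence; boundary conditions give:
  u_k = (1 − r^k) / (1 − r^N) = (1 − (1/4)^4) / (1 − (1/4)^8) = 256/257.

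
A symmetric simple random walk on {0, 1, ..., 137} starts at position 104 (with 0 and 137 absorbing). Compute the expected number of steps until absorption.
E[τ | X_0 = 104] = 3432

Let v_k = E[τ | X_0 = k]. Boundary: v_0 = v_137 = 0. Recurrence: v_k = 1 + (v_{k-1} + v_{k+1})/2 for 1 ≤ k ≤ 136. The particular solution to v_k − (v_{k-1} + v_{k+1})/2 = 1 is v_k = −k^2. Adding homogeneous solution A + B k and matching boundaries gives v_k = k (137 − k). Substituting k = 104: v_104 = 104 · 33 = 3432.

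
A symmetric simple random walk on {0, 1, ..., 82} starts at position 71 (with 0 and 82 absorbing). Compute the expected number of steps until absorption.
E[τ | X_0 = 71] = 781

Let v_k = E[τ | X_0 = k]. Boundary: v_0 = v_82 = 0. Recurrence: v_k = 1 + (v_{k-1} + v_{k+1})/2 for 1 ≤ k ≤ 81. The particular solution to v_k − (v_{k-1} + v_{k+1})/2 = 1 is v_k = −k^2. Adding homogeneous solution A + B k and matching boundaries gives v_k = k (82 − k). Substituting k = 71: v_71 = 71 · 11 = 781.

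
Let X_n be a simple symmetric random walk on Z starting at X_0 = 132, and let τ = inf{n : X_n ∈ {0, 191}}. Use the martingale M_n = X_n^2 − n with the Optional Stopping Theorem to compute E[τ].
E[τ] = 7788

M_n = X_n^2 − n is a martingale (since E[X_{n+1}^2 | F_n] = X_n^2 + 1). By OST (τ has finite mean in a bounded region), E[M_τ] = E[M_0] = X_0^2 − 0 = 132^2 = 17424. Also E[M_τ] = E[X_τ^2] − E[τ]. The walk exits at 0 or 191, with P(hit 191 first) = 132/191, so E[X_τ^2] = 191^2 · 132/191 + 0 = 25212. Thus E[τ] = E[X_τ^2] − E[M_τ] = 25212 − 17424 = 7788 = 132(191 − 132) = 7788.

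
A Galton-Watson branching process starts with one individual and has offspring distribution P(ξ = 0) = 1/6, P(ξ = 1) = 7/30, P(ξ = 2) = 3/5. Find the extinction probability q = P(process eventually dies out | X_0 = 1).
q = 5/18

The pgf is f(s) = 1/6 + 7/30·s + 3/5·s². The extinction probability q is the smallest fixed point of f in [0, 1]. Setting s = f(s):
  3/5·s² + (7/30 − 1)·s + 1/6 = 0
  3/5·s² − (1/6 + 3/5)·s + 1/6 = 0
which factors as (s − 1)·(3/5·s − 1/6) = 0, giving roots s = 1 and s = (1/6)/(3/5) = 5/18.
Mean offspring μ = 7/30 + 2·3/5 = 43/30 > 1 (supercritical), so q < 1. The extinction probability is the smaller root: q = (1/6)/(3/5) = 5/18.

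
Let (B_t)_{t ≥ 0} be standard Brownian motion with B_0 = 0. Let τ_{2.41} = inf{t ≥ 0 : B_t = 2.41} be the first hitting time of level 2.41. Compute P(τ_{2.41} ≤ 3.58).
P(τ_{2.41} ≤ 3.58) = 2(1 − Φ(2.41/√3.58)) = 2(1 − Φ(1.2737)) ≈ 0.2028

By the reflection principle for standard BM, P(τ_b ≤ t) = 2 · P(B_t ≥ b). Since B_t ~ N(0, t), P(B_t ≥ 2.41) = 1 − Φ(2.41/√t) = 1 − Φ(2.41/√3.58) = 1 − Φ(1.2737) ≈ 0.10138. Doubling: P(τ_{2.41} ≤ 3.58) ≈ 2 · 0.10138 = 0.20276 ≈ 0.2028.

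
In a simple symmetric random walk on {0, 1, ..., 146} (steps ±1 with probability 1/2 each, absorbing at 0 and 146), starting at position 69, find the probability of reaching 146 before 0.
P(hit 146 before 0) = 69/146

Let u_k = P(hit 146 before 0 | start at k). Then u_0 = 0, u_146 = 1, and u_k = u_{k-1}/2 + u_{k+1}/2 for 1 ≤ k ≤ 145. This harmonic recurrence is solved by u_k = k/146, giving u_69 = 69/146.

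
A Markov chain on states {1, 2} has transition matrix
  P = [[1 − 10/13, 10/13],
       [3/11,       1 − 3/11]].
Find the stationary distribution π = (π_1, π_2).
π_1 = 39/149, π_2 = 110/149

Solve πP = π with π_1 + π_2 = 1. From πP = π: π_1 · (1 − 10/13) + π_2 · 3/11 = π_1 ⇒ π_2 · 3/11 = π_1 · 10/13 ⇒ π_2/π_1 = (10/13)/(3/11) = 110/39. Together with π_1 + π_2 = 1:
  π_1 = (3/11)/(10/13 + 3/11) = (3/11)/(149/143) = 39/149,
  π_2 = (10/13)/(10/13 + 3/11) = (10/13)/(149/143) = 110/149.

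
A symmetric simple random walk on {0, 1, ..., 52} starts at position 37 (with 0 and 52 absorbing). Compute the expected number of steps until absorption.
E[τ | X_0 = 37] = 555

Let v_k = E[τ | X_0 = k]. Boundary: v_0 = v_52 = 0. Recurrence: v_k = 1 + (v_{k-1} + v_{k+1})/2 for 1 ≤ k ≤ 51. The particular solution to v_k − (v_{k-1} + v_{k+1})/2 = 1 is v_k = −k^2. Adding homogeneous solution A + B k and matching boundaries gives v_k = k (52 − k). Substituting k = 37: v_37 = 37 · 15 = 555.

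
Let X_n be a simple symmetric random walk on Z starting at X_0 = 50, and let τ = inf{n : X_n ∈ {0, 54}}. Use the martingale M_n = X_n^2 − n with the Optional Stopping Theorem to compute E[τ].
E[τ] = 200

M_n = X_n^2 − n is a martingale (since E[X_{n+1}^2 | F_n] = X_n^2 + 1). By OST (τ has finite mean in a bounded region), E[M_τ] = E[M_0] = X_0^2 − 0 = 50^2 = 2500. Also E[M_τ] = E[X_τ^2] − E[τ]. The walk exits at 0 or 54, with P(hit 54 first) = 50/54, so E[X_τ^2] = 54^2 · 50/54 + 0 = 2700. Thus E[τ] = E[X_τ^2] − E[M_τ] = 2700 − 2500 = 200 = 50(54 − 50) = 200.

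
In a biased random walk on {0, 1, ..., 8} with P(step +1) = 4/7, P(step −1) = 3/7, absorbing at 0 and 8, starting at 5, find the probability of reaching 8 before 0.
P(hit 8 before 0) = (1 − (3/4)^5) / (1 − (3/4)^8) = 49984/58975

Let u_k denote P(reach 8 before 0 | start at k). Boundary: u_0 = 0, u_8 = 1. Recurrence: u_k = 4/7·u_{k+1} + 3/7·u_{k-1} for 1 ≤ k ≤ 7. Try u_k = A + B·r^k with r = q/p = (3/7)/(4/7) = 3/4. Substitution satisfies the recurrence; boundary conditions give:
  u_k = (1 − r^k) / (1 − r^N) = (1 − (3/4)^5) / (1 − (3/4)^8) = 49984/58975.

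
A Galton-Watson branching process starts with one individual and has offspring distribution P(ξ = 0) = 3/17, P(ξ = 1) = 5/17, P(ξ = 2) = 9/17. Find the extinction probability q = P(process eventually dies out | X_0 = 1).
q = 1/3

The pgf is f(s) = 3/17 + 5/17·s + 9/17·s². The extinction probability q is the smallest fixed point of f in [0, 1]. Setting s = f(s):
  9/17·s² + (5/17 − 1)·s + 3/17 = 0
  9/17·s² − (3/17 + 9/17)·s + 3/17 = 0
which factors as (s − 1)·(9/17·s − 3/17) = 0, giving roots s = 1 and s = (3/17)/(9/17) = 1/3.
Mean offspring μ = 5/17 + 2·9/17 = 23/17 > 1 (supercritical), so q < 1. The extinction probability is the smaller root: q = (3/17)/(9/17) = 1/3.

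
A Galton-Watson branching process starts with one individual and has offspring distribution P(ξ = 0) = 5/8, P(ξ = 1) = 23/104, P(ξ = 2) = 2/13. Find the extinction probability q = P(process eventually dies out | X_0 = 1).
q = 1

Mean offspring μ = 0·5/8 + 1·23/104 + 2·2/13 = 55/104 ≤ 1. For μ ≤ 1 with offspring not concentrated at 1, the Galton-Watson process goes extinct almost surely, so q = 1.
(Algebraic check: The pgf is f(s) = 5/8 + 23/104·s + 2/13·s². The extinction probability q is the smallest fixed point of f in [0, 1]. Setting s = f(s):
  2/13·s² + (23/104 − 1)·s + 5/8 = 0
  2/13·s² − (5/8 + 2/13)·s + 5/8 = 0
which factors as (s − 1)·(2/13·s − 5/8) = 0, giving roots s = 1 and s = (5/8)/(2/13) = 65/16. Since 65/16 ≥ 1, the smallest root in [0, 1] is s = 1.)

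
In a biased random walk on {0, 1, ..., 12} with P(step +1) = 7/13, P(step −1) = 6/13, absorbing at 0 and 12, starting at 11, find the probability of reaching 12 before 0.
P(hit 12 before 0) = (1 − (6/7)^11) / (1 − (6/7)^12) = 11301707809/11664504865

Let u_k denote P(reach 12 before 0 | start at k). Boundary: u_0 = 0, u_12 = 1. Recurrence: u_k = 7/13·u_{k+1} + 6/13·u_{k-1} for 1 ≤ k ≤ 11. Try u_k = A + B·r^k with r = q/p = (6/13)/(7/13) = 6/7. Substitution satisfies the recurrence; boundary conditions give:
  u_k = (1 − r^k) / (1 − r^N) = (1 − (6/7)^11) / (1 − (6/7)^12) = 11301707809/11664504865.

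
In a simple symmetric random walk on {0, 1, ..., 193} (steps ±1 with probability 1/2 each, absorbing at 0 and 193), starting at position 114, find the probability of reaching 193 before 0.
P(hit 193 before 0) = 114/193

Let u_k = P(hit 193 before 0 | start at k). Then u_0 = 0, u_193 = 1, and u_k = u_{k-1}/2 + u_{k+1}/2 for 1 ≤ k ≤ 192. This harmonic recurrence is solved by u_k = k/193, giving u_114 = 114/193.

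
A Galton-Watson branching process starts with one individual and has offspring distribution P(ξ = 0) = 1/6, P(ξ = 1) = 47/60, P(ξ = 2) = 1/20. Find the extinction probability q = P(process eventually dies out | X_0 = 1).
q = 1

Mean offspring μ = 0·1/6 + 1·47/60 + 2·1/20 = 53/60 ≤ 1. For μ ≤ 1 with offspring not concentrated at 1, the Galton-Watson process goes extinct almost surely, so q = 1.
(Algebraic check: The pgf is f(s) = 1/6 + 47/60·s + 1/20·s². The extinction probability q is the smallest fixed point of f in [0, 1]. Setting s = f(s):
  1/20·s² + (47/60 − 1)·s + 1/6 = 0
  1/20·s² − (1/6 + 1/20)·s + 1/6 = 0
which factors as (s − 1)·(1/20·s − 1/6) = 0, giving roots s = 1 and s = (1/6)/(1/20) = 10/3. Since 10/3 ≥ 1, the smallest root in [0, 1] is s = 1.)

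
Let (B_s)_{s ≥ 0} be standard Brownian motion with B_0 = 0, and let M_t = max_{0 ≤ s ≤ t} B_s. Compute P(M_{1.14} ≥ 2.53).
P(M_{1.14} ≥ 2.53) = 2·P(B_{1.14} ≥ 2.53) = 2(1 − Φ(2.53/√1.14)) ≈ 0.0178

By the reflection principle for Brownian motion, P(M_t ≥ a) = 2 · P(B_t ≥ a) for a ≥ 0. Since B_t ~ N(0, t), P(B_t ≥ 2.53) = 1 − Φ(2.53/√t) = 1 − Φ(2.53/√1.14) = 1 − Φ(2.3696). So
  P(M_{1.14} ≥ 2.53) = 2(1 − Φ(2.3696)) ≈ 0.0178.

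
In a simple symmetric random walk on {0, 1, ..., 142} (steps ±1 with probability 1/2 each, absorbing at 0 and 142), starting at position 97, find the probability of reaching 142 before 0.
P(hit 142 before 0) = 97/142

Let u_k = P(hit 142 before 0 | start at k). Then u_0 = 0, u_142 = 1, and u_k = u_{k-1}/2 + u_{k+1}/2 for 1 ≤ k ≤ 141. This harmonic recurrence is solved by u_k = k/142, giving u_97 = 97/142.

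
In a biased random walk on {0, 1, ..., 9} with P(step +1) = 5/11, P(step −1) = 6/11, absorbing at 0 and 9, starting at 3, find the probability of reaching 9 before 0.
P(hit 9 before 0) = (1 − (6/5)^3) / (1 − (6/5)^9) = 15625/89281

Let u_k denote P(reach 9 before 0 | start at k). Boundary: u_0 = 0, u_9 = 1. Recurrence: u_k = 5/11·u_{k+1} + 6/11·u_{k-1} for 1 ≤ k ≤ 8. Try u_k = A + B·r^k with r = q/p = (6/11)/(5/11) = 6/5. Substitution satisfies the recurrence; boundary conditions give:
  u_k = (1 − r^k) / (1 − r^N) = (1 − (6/5)^3) / (1 − (6/5)^9) = 15625/89281.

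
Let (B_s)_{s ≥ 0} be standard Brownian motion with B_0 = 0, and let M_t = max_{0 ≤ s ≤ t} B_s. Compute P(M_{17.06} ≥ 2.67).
P(M_{17.06} ≥ 2.67) = 2·P(B_{17.06} ≥ 2.67) = 2(1 − Φ(2.67/√17.06)) ≈ 0.5180

By the reflection principle for Brownian motion, P(M_t ≥ a) = 2 · P(B_t ≥ a) for a ≥ 0. Since B_t ~ N(0, t), P(B_t ≥ 2.67) = 1 − Φ(2.67/√t) = 1 − Φ(2.67/√17.06) = 1 − Φ(0.6464). So
  P(M_{17.06} ≥ 2.67) = 2(1 − Φ(0.6464)) ≈ 0.5180.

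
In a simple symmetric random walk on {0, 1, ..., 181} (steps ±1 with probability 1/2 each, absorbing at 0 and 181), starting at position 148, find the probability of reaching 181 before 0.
P(hit 181 before 0) = 148/181

Let u_k = P(hit 181 before 0 | start at k). Then u_0 = 0, u_181 = 1, and u_k = u_{k-1}/2 + u_{k+1}/2 for 1 ≤ k ≤ 180. This harmonic recurrence is solved by u_k = k/181, giving u_148 = 148/181.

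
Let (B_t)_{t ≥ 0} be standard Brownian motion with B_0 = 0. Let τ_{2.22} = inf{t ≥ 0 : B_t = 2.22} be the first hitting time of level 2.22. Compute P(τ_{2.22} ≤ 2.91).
P(τ_{2.22} ≤ 2.91) = 2(1 − Φ(2.22/√2.91)) = 2(1 − Φ(1.3014)) ≈ 0.1931

By the reflection principle for standard BM, P(τ_b ≤ t) = 2 · P(B_t ≥ b). Since B_t ~ N(0, t), P(B_t ≥ 2.22) = 1 − Φ(2.22/√t) = 1 − Φ(2.22/√2.91) = 1 − Φ(1.3014) ≈ 0.09656. Doubling: P(τ_{2.22} ≤ 2.91) ≈ 2 · 0.09656 = 0.19312 ≈ 0.1931.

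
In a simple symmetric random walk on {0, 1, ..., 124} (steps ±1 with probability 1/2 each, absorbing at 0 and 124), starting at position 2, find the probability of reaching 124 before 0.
P(hit 124 before 0) = 2/124 = 1/62

Let u_k = P(hit 124 before 0 | start at k). Then u_0 = 0, u_124 = 1, and u_k = u_{k-1}/2 + u_{k+1}/2 for 1 ≤ k ≤ 123. This harmonic recurrence is solved by u_k = k/124, giving u_2 = 2/124 = 1/62.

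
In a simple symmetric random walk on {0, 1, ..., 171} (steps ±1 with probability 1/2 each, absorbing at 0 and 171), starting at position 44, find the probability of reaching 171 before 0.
P(hit 171 before 0) = 44/171

Let u_k = P(hit 171 before 0 | start at k). Then u_0 = 0, u_171 = 1, and u_k = u_{k-1}/2 + u_{k+1}/2 for 1 ≤ k ≤ 170. This harmonic recurrence is solved by u_k = k/171, giving u_44 = 44/171.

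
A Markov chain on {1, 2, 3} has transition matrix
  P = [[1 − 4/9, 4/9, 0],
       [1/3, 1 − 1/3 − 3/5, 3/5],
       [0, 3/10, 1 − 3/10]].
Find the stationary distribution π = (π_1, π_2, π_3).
π = (1/5, 4/15, 8/15)

This is a birth-death chain on three states, which satisfies detailed balance: π_1 · P_{12} = π_2 · P_{21} and π_2 · P_{23} = π_3 · P_{32}.
From π_1 · 4/9 = π_2 · 1/3: π_2/π_1 = (4/9)/(1/3) = 4/3.
From π_2 · 3/5 = π_3 · 3/10: π_3/π_2 = (3/5)/(3/10) = 2.
Take π_1 proportional to 1; then unnormalized π = (1, 4/3, 8/3). Normalize by dividing by the sum 5:
  π = (1/5, 4/15, 8/15).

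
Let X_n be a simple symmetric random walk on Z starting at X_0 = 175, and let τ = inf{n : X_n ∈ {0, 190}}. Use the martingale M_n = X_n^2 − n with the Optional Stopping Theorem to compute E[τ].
E[τ] = 2625

M_n = X_n^2 − n is a martingale (since E[X_{n+1}^2 | F_n] = X_n^2 + 1). By OST (τ has finite mean in a bounded region), E[M_τ] = E[M_0] = X_0^2 − 0 = 175^2 = 30625. Also E[M_τ] = E[X_τ^2] − E[τ]. The walk exits at 0 or 190, with P(hit 190 first) = 175/190, so E[X_τ^2] = 190^2 · 175/190 + 0 = 33250. Thus E[τ] = E[X_τ^2] − E[M_τ] = 33250 − 30625 = 2625 = 175(190 − 175) = 2625.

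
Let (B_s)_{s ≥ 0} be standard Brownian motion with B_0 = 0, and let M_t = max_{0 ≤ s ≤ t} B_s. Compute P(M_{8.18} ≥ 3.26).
P(M_{8.18} ≥ 3.26) = 2·P(B_{8.18} ≥ 3.26) = 2(1 − Φ(3.26/√8.18)) ≈ 0.2544

By the reflection principle for Brownian motion, P(M_t ≥ a) = 2 · P(B_t ≥ a) for a ≥ 0. Since B_t ~ N(0, t), P(B_t ≥ 3.26) = 1 − Φ(3.26/√t) = 1 − Φ(3.26/√8.18) = 1 − Φ(1.1398). So
  P(M_{8.18} ≥ 3.26) = 2(1 − Φ(1.1398)) ≈ 0.2544.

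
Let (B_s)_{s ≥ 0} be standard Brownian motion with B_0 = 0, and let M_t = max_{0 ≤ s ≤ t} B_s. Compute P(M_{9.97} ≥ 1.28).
P(M_{9.97} ≥ 1.28) = 2·P(B_{9.97} ≥ 1.28) = 2(1 − Φ(1.28/√9.97)) ≈ 0.6852

By the reflection principle for Brownian motion, P(M_t ≥ a) = 2 · P(B_t ≥ a) for a ≥ 0. Since B_t ~ N(0, t), P(B_t ≥ 1.28) = 1 − Φ(1.28/√t) = 1 − Φ(1.28/√9.97) = 1 − Φ(0.4054). So
  P(M_{9.97} ≥ 1.28) = 2(1 − Φ(0.4054)) ≈ 0.6852.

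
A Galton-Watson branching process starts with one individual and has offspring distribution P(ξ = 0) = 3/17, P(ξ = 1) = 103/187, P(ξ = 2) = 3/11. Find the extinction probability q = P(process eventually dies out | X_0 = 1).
q = 11/17

The pgf is f(s) = 3/17 + 103/187·s + 3/11·s². The extinction probability q is the smallest fixed point of f in [0, 1]. Setting s = f(s):
  3/11·s² + (103/187 − 1)·s + 3/17 = 0
  3/11·s² − (3/17 + 3/11)·s + 3/17 = 0
which factors as (s − 1)·(3/11·s − 3/17) = 0, giving roots s = 1 and s = (3/17)/(3/11) = 11/17.
Mean offspring μ = 103/187 + 2·3/11 = 205/187 > 1 (supercritical), so q < 1. The extinction probability is the smaller root: q = (3/17)/(3/11) = 11/17.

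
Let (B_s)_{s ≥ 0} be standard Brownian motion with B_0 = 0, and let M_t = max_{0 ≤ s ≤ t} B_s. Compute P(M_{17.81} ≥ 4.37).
P(M_{17.81} ≥ 4.37) = 2·P(B_{17.81} ≥ 4.37) = 2(1 − Φ(4.37/√17.81)) ≈ 0.3004

By the reflection principle for Brownian motion, P(M_t ≥ a) = 2 · P(B_t ≥ a) for a ≥ 0. Since B_t ~ N(0, t), P(B_t ≥ 4.37) = 1 − Φ(4.37/√t) = 1 − Φ(4.37/√17.81) = 1 − Φ(1.0355). So
  P(M_{17.81} ≥ 4.37) = 2(1 − Φ(1.0355)) ≈ 0.3004.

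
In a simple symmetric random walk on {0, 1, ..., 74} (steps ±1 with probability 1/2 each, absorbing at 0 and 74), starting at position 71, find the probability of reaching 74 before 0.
P(hit 74 before 0) = 71/74

Let u_k = P(hit 74 before 0 | start at k). Then u_0 = 0, u_74 = 1, and u_k = u_{k-1}/2 + u_{k+1}/2 for 1 ≤ k ≤ 73. This harmonic recurrence is solved by u_k = k/74, giving u_71 = 71/74.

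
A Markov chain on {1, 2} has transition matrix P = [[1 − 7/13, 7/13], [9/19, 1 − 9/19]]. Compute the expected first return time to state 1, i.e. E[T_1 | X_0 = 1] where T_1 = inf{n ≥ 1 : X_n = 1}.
E[T_1 | X_0 = 1] = 1/π_1 = 250/117

For an irreducible recurrent Markov chain with stationary distribution π, E[T_i | X_0 = i] = 1/π_i (Kac's formula). Here π_1 = (9/19)/(7/13 + 9/19) = (9/19)/(250/247) = 117/250, so E[T_1 | X_0 = 1] = 1/π_1 = (7/13 + 9/19)/(9/19) = (250/247)/(9/19) = 250/117.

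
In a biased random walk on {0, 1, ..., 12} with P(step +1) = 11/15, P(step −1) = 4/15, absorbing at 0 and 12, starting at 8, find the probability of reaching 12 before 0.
P(hit 12 before 0) = (1 − (4/11)^8) / (1 − (4/11)^12) = 218106977/218172513

Let u_k denote P(reach 12 before 0 | start at k). Boundary: u_0 = 0, u_12 = 1. Recurrence: u_k = 11/15·u_{k+1} + 4/15·u_{k-1} for 1 ≤ k ≤ 11. Try u_k = A + B·r^k with r = q/p = (4/15)/(11/15) = 4/11. Substitution satisfies the recurrence; boundary conditions give:
  u_k = (1 − r^k) / (1 − r^N) = (1 − (4/11)^8) / (1 − (4/11)^12) = 218106977/218172513.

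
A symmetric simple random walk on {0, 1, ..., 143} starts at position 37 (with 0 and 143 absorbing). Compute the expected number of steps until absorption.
E[τ | X_0 = 37] = 3922

Let v_k = E[τ | X_0 = k]. Boundary: v_0 = v_143 = 0. Recurrence: v_k = 1 + (v_{k-1} + v_{k+1})/2 for 1 ≤ k ≤ 142. The particular solution to v_k − (v_{k-1} + v_{k+1})/2 = 1 is v_k = −k^2. Adding homogeneous solution A + B k and matching boundaries gives v_k = k (143 − k). Substituting k = 37: v_37 = 37 · 106 = 3922.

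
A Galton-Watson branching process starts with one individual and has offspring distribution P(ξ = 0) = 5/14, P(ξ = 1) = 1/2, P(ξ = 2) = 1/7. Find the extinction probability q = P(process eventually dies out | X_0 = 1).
q = 1

Mean offspring μ = 0·5/14 + 1·1/2 + 2·1/7 = 11/14 ≤ 1. For μ ≤ 1 with offspring not concentrated at 1, the Galton-Watson process goes extinct almost surely, so q = 1.
(Algebraic check: The pgf is f(s) = 5/14 + 1/2·s + 1/7·s². The extinction probability q is the smallest fixed point of f in [0, 1]. Setting s = f(s):
  1/7·s² + (1/2 − 1)·s + 5/14 = 0
  1/7·s² − (5/14 + 1/7)·s + 5/14 = 0
which factors as (s − 1)·(1/7·s − 5/14) = 0, giving roots s = 1 and s = (5/14)/(1/7) = 5/2. Since 5/2 ≥ 1, the smallest root in [0, 1] is s = 1.)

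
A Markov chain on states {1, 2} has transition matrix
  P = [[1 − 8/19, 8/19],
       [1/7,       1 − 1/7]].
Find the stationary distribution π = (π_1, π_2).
π_1 = 19/75, π_2 = 56/75

Solve πP = π with π_1 + π_2 = 1. From πP = π: π_1 · (1 − 8/19) + π_2 · 1/7 = π_1 ⇒ π_2 · 1/7 = π_1 · 8/19 ⇒ π_2/π_1 = (8/19)/(1/7) = 56/19. Together with π_1 + π_2 = 1:
  π_1 = (1/7)/(8/19 + 1/7) = (1/7)/(75/133) = 19/75,
  π_2 = (8/19)/(8/19 + 1/7) = (8/19)/(75/133) = 56/75.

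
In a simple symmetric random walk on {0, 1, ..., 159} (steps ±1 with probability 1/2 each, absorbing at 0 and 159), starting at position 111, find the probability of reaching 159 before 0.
P(hit 159 before 0) = 111/159 = 37/53

Let u_k = P(hit 159 before 0 | start at k). Then u_0 = 0, u_159 = 1, and u_k = u_{k-1}/2 + u_{k+1}/2 for 1 ≤ k ≤ 158. This harmonic recurrence is solved by u_k = k/159, giving u_111 = 111/159 = 37/53.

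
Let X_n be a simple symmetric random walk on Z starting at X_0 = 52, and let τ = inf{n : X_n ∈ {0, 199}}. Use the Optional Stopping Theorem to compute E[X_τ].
E[X_τ] = 52

X_n is a martingale and τ is a bounded-mean stopping time (indeed τ is finite a.s. with bounded expectation since the walk is in a bounded region). By the OST, E[X_τ] = E[X_0] = 52. Equivalently: E[X_τ] = 199 · P(hit 199 first) + 0 · P(hit 0 first) = 199 · (52/199) = 52.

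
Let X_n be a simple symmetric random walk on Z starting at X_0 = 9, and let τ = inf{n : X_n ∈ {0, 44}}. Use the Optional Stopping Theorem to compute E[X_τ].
E[X_τ] = 9

X_n is a martingale and τ is a bounded-mean stopping time (indeed τ is finite a.s. with bounded expectation since the walk is in a bounded region). By the OST, E[X_τ] = E[X_0] = 9. Equivalently: E[X_τ] = 44 · P(hit 44 first) + 0 · P(hit 0 first) = 44 · (9/44) = 9.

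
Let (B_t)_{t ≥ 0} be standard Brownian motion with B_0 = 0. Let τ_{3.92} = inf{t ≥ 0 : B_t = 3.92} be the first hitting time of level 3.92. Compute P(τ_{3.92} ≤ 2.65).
P(τ_{3.92} ≤ 2.65) = 2(1 − Φ(3.92/√2.65)) = 2(1 − Φ(2.4080)) ≈ 0.0160

By the reflection principle for standard BM, P(τ_b ≤ t) = 2 · P(B_t ≥ b). Since B_t ~ N(0, t), P(B_t ≥ 3.92) = 1 − Φ(3.92/√t) = 1 − Φ(3.92/√2.65) = 1 − Φ(2.4080) ≈ 0.00802. Doubling: P(τ_{3.92} ≤ 2.65) ≈ 2 · 0.00802 = 0.01604 ≈ 0.0160.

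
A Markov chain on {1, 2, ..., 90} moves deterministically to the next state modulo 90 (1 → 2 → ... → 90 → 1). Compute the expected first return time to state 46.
E[T_46 | X_0 = 46] = 90

The chain cycles deterministically, so starting at state 46 it returns in exactly 90 steps. Equivalently, the stationary distribution is uniform π_j = 1/90 for every state j, so by Kac's formula E[T_46] = 1/π_46 = 90.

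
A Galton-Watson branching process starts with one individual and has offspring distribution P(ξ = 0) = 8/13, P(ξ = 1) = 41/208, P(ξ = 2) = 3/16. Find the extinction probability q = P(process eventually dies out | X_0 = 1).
q = 1

Mean offspring μ = 0·8/13 + 1·41/208 + 2·3/16 = 119/208 ≤ 1. For μ ≤ 1 with offspring not concentrated at 1, the Galton-Watson process goes extinct almost surely, so q = 1.
(Algebraic check: The pgf is f(s) = 8/13 + 41/208·s + 3/16·s². The extinction probability q is the smallest fixed point of f in [0, 1]. Setting s = f(s):
  3/16·s² + (41/208 − 1)·s + 8/13 = 0
  3/16·s² − (8/13 + 3/16)·s + 8/13 = 0
which factors as (s − 1)·(3/16·s − 8/13) = 0, giving roots s = 1 and s = (8/13)/(3/16) = 128/39. Since 128/39 ≥ 1, the smallest root in [0, 1] is s = 1.)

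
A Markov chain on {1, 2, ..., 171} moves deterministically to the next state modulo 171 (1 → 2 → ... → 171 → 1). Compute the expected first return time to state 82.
E[T_82 | X_0 = 82] = 171

The chain cycles deterministically, so starting at state 82 it returns in exactly 171 steps. Equivalently, the stationary distribution is uniform π_j = 1/171 for every state j, so by Kac's formula E[T_82] = 1/π_82 = 171.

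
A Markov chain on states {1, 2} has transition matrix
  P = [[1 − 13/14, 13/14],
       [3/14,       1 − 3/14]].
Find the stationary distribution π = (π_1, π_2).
π_1 = 3/16, π_2 = 13/16

Solve πP = π with π_1 + π_2 = 1. From πP = π: π_1 · (1 − 13/14) + π_2 · 3/14 = π_1 ⇒ π_2 · 3/14 = π_1 · 13/14 ⇒ π_2/π_1 = (13/14)/(3/14) = 13/3. Together with π_1 + π_2 = 1:
  π_1 = (3/14)/(13/14 + 3/14) = (3/14)/(8/7) = 3/16,
  π_2 = (13/14)/(13/14 + 3/14) = (13/14)/(8/7) = 13/16.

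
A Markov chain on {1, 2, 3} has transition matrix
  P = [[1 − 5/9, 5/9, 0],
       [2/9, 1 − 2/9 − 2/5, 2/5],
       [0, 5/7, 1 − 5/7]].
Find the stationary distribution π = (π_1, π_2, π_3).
π = (10/49, 25/49, 2/7)

This is a birth-death chain on three states, which satisfies detailed balance: π_1 · P_{12} = π_2 · P_{21} and π_2 · P_{23} = π_3 · P_{32}.
From π_1 · 5/9 = π_2 · 2/9: π_2/π_1 = (5/9)/(2/9) = 5/2.
From π_2 · 2/5 = π_3 · 5/7: π_3/π_2 = (2/5)/(5/7) = 14/25.
Take π_1 proportional to 1; then unnormalized π = (1, 5/2, 7/5). Normalize by dividing by the sum 49/10:
  π = (10/49, 25/49, 2/7).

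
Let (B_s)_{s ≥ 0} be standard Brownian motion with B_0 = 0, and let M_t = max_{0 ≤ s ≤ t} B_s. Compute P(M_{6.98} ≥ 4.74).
P(M_{6.98} ≥ 4.74) = 2·P(B_{6.98} ≥ 4.74) = 2(1 − Φ(4.74/√6.98)) ≈ 0.0728

By the reflection principle for Brownian motion, P(M_t ≥ a) = 2 · P(B_t ≥ a) for a ≥ 0. Since B_t ~ N(0, t), P(B_t ≥ 4.74) = 1 − Φ(4.74/√t) = 1 − Φ(4.74/√6.98) = 1 − Φ(1.7941). So
  P(M_{6.98} ≥ 4.74) = 2(1 − Φ(1.7941)) ≈ 0.0728.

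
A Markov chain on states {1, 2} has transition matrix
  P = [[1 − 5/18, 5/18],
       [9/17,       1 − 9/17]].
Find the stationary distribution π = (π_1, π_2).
π_1 = 162/247, π_2 = 85/247

Solve πP = π with π_1 + π_2 = 1. From πP = π: π_1 · (1 − 5/18) + π_2 · 9/17 = π_1 ⇒ π_2 · 9/17 = π_1 · 5/18 ⇒ π_2/π_1 = (5/18)/(9/17) = 85/162. Together with π_1 + π_2 = 1:
  π_1 = (9/17)/(5/18 + 9/17) = (9/17)/(247/306) = 162/247,
  π_2 = (5/18)/(5/18 + 9/17) = (5/18)/(247/306) = 85/247.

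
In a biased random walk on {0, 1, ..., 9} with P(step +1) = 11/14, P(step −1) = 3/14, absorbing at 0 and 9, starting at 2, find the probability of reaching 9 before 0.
P(hit 9 before 0) = (1 − (3/11)^2) / (1 − (3/11)^9) = 272820394/294741001

Let u_k denote P(reach 9 before 0 | start at k). Boundary: u_0 = 0, u_9 = 1. Recurrence: u_k = 11/14·u_{k+1} + 3/14·u_{k-1} for 1 ≤ k ≤ 8. Try u_k = A + B·r^k with r = q/p = (3/14)/(11/14) = 3/11. Substitution satisfies the recurrence; boundary conditions give:
  u_k = (1 − r^k) / (1 − r^N) = (1 − (3/11)^2) / (1 − (3/11)^9) = 272820394/294741001.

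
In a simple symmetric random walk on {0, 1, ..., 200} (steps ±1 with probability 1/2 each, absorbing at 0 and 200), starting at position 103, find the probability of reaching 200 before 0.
P(hit 200 before 0) = 103/200

Let u_k = P(hit 200 before 0 | start at k). Then u_0 = 0, u_200 = 1, and u_k = u_{k-1}/2 + u_{k+1}/2 for 1 ≤ k ≤ 199. This harmonic recurrence is solved by u_k = k/200, giving u_103 = 103/200.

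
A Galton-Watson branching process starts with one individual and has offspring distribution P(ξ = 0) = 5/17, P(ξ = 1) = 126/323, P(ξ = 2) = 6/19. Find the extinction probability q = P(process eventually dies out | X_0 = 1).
q = 95/102

The pgf is f(s) = 5/17 + 126/323·s + 6/19·s². The extinction probability q is the smallest fixed point of f in [0, 1]. Setting s = f(s):
  6/19·s² + (126/323 − 1)·s + 5/17 = 0
  6/19·s² − (5/17 + 6/19)·s + 5/17 = 0
which factors as (s − 1)·(6/19·s − 5/17) = 0, giving roots s = 1 and s = (5/17)/(6/19) = 95/102.
Mean offspring μ = 126/323 + 2·6/19 = 330/323 > 1 (supercritical), so q < 1. The extinction probability is the smaller root: q = (5/17)/(6/19) = 95/102.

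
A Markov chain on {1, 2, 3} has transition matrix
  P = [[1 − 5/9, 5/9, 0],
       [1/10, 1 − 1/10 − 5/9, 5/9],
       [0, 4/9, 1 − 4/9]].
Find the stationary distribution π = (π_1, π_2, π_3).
π = (2/27, 100/243, 125/243)

This is a birth-death chain on three states, which satisfies detailed balance: π_1 · P_{12} = π_2 · P_{21} and π_2 · P_{23} = π_3 · P_{32}.
From π_1 · 5/9 = π_2 · 1/10: π_2/π_1 = (5/9)/(1/10) = 50/9.
From π_2 · 5/9 = π_3 · 4/9: π_3/π_2 = (5/9)/(4/9) = 5/4.
Take π_1 proportional to 1; then unnormalized π = (1, 50/9, 125/18). Normalize by dividing by the sum 27/2:
  π = (2/27, 100/243, 125/243).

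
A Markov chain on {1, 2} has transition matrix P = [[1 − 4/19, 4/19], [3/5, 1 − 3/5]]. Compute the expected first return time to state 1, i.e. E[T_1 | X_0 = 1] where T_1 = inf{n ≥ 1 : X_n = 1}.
E[T_1 | X_0 = 1] = 1/π_1 = 77/57

For an irreducible recurrent Markov chain with stationary distribution π, E[T_i | X_0 = i] = 1/π_i (Kac's formula). Here π_1 = (3/5)/(4/19 + 3/5) = (3/5)/(77/95) = 57/77, so E[T_1 | X_0 = 1] = 1/π_1 = (4/19 + 3/5)/(3/5) = (77/95)/(3/5) = 77/57.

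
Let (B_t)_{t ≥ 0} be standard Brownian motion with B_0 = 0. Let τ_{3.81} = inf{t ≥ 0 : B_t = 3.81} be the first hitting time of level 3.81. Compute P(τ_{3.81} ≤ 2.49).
P(τ_{3.81} ≤ 2.49) = 2(1 − Φ(3.81/√2.49)) = 2(1 − Φ(2.4145)) ≈ 0.0158

By the reflection principle for standard BM, P(τ_b ≤ t) = 2 · P(B_t ≥ b). Since B_t ~ N(0, t), P(B_t ≥ 3.81) = 1 − Φ(3.81/√t) = 1 − Φ(3.81/√2.49) = 1 − Φ(2.4145) ≈ 0.00788. Doubling: P(τ_{3.81} ≤ 2.49) ≈ 2 · 0.00788 = 0.01576 ≈ 0.0158.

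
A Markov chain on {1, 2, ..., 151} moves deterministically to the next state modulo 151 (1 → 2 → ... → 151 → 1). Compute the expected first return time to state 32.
E[T_32 | X_0 = 32] = 151

The chain cycles deterministically, so starting at state 32 it returns in exactly 151 steps. Equivalently, the stationary distribution is uniform π_j = 1/151 for every state j, so by Kac's formula E[T_32] = 1/π_32 = 151.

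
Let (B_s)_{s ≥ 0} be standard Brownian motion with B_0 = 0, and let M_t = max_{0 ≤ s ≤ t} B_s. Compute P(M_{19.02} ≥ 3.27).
P(M_{19.02} ≥ 3.27) = 2·P(B_{19.02} ≥ 3.27) = 2(1 − Φ(3.27/√19.02)) ≈ 0.4534

By the reflection principle for Brownian motion, P(M_t ≥ a) = 2 · P(B_t ≥ a) for a ≥ 0. Since B_t ~ N(0, t), P(B_t ≥ 3.27) = 1 − Φ(3.27/√t) = 1 − Φ(3.27/√19.02) = 1 − Φ(0.7498). So
  P(M_{19.02} ≥ 3.27) = 2(1 − Φ(0.7498)) ≈ 0.4534.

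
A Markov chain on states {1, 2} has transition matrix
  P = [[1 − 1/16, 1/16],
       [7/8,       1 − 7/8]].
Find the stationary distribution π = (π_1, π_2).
π_1 = 14/15, π_2 = 1/15

Solve πP = π with π_1 + π_2 = 1. From πP = π: π_1 · (1 − 1/16) + π_2 · 7/8 = π_1 ⇒ π_2 · 7/8 = π_1 · 1/16 ⇒ π_2/π_1 = (1/16)/(7/8) = 1/14. Together with π_1 + π_2 = 1:
  π_1 = (7/8)/(1/16 + 7/8) = (7/8)/(15/16) = 14/15,
  π_2 = (1/16)/(1/16 + 7/8) = (1/16)/(15/16) = 1/15.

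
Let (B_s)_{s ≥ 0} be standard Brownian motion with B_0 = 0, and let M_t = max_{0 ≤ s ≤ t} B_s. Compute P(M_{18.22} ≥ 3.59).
P(M_{18.22} ≥ 3.59) = 2·P(B_{18.22} ≥ 3.59) = 2(1 − Φ(3.59/√18.22)) ≈ 0.4003

By the reflection principle for Brownian motion, P(M_t ≥ a) = 2 · P(B_t ≥ a) for a ≥ 0. Since B_t ~ N(0, t), P(B_t ≥ 3.59) = 1 − Φ(3.59/√t) = 1 − Φ(3.59/√18.22) = 1 − Φ(0.8410). So
  P(M_{18.22} ≥ 3.59) = 2(1 − Φ(0.8410)) ≈ 0.4003.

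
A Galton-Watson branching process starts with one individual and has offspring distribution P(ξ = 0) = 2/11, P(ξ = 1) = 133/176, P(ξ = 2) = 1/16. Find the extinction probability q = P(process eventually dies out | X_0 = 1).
q = 1

Mean offspring μ = 0·2/11 + 1·133/176 + 2·1/16 = 155/176 ≤ 1. For μ ≤ 1 with offspring not concentrated at 1, the Galton-Watson process goes extinct almost surely, so q = 1.
(Algebraic check: The pgf is f(s) = 2/11 + 133/176·s + 1/16·s². The extinction probability q is the smallest fixed point of f in [0, 1]. Setting s = f(s):
  1/16·s² + (133/176 − 1)·s + 2/11 = 0
  1/16·s² − (2/11 + 1/16)·s + 2/11 = 0
which factors as (s − 1)·(1/16·s − 2/11) = 0, giving roots s = 1 and s = (2/11)/(1/16) = 32/11. Since 32/11 ≥ 1, the smallest root in [0, 1] is s = 1.)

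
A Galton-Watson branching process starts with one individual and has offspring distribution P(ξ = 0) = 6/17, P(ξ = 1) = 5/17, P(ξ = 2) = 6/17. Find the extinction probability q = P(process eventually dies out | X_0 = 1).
q = 1

Mean offspring μ = 0·6/17 + 1·5/17 + 2·6/17 = 1 ≤ 1. For μ ≤ 1 with offspring not concentrated at 1, the Galton-Watson process goes extinct almost surely, so q = 1.
(Algebraic check: The pgf is f(s) = 6/17 + 5/17·s + 6/17·s². The extinction probability q is the smallest fixed point of f in [0, 1]. Setting s = f(s):
  6/17·s² + (5/17 − 1)·s + 6/17 = 0
  6/17·s² − (6/17 + 6/17)·s + 6/17 = 0
which factors as (s − 1)·(6/17·s − 6/17) = 0, giving roots s = 1 and s = (6/17)/(6/17) = 1. Since 1 ≥ 1, the smallest root in [0, 1] is s = 1.)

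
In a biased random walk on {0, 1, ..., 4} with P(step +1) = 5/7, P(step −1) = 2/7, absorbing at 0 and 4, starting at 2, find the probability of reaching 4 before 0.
P(hit 4 before 0) = (1 − (2/5)^2) / (1 − (2/5)^4) = 25/29

Let u_k denote P(reach 4 before 0 | start at k). Boundary: u_0 = 0, u_4 = 1. Recurrence: u_k = 5/7·u_{k+1} + 2/7·u_{k-1} for 1 ≤ k ≤ 3. Try u_k = A + B·r^k with r = q/p = (2/7)/(5/7) = 2/5. Substitution satisfies the recurrence; boundary conditions give:
  u_k = (1 − r^k) / (1 − r^N) = (1 − (2/5)^2) / (1 − (2/5)^4) = 25/29.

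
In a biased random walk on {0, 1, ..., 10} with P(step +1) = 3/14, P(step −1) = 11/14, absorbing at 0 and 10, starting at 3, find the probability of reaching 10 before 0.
P(hit 10 before 0) = (1 − (11/3)^3) / (1 − (11/3)^10) = 356481/3242170694

Let u_k denote P(reach 10 before 0 | start at k). Boundary: u_0 = 0, u_10 = 1. Recurrence: u_k = 3/14·u_{k+1} + 11/14·u_{k-1} for 1 ≤ k ≤ 9. Try u_k = A + B·r^k with r = q/p = (11/14)/(3/14) = 11/3. Substitution satisfies the recurrence; boundary conditions give:
  u_k = (1 − r^k) / (1 − r^N) = (1 − (11/3)^3) / (1 − (11/3)^10) = 356481/3242170694.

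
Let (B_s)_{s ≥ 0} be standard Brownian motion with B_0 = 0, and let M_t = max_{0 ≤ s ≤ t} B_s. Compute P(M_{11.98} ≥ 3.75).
P(M_{11.98} ≥ 3.75) = 2·P(B_{11.98} ≥ 3.75) = 2(1 − Φ(3.75/√11.98)) ≈ 0.2786

By the reflection principle for Brownian motion, P(M_t ≥ a) = 2 · P(B_t ≥ a) for a ≥ 0. Since B_t ~ N(0, t), P(B_t ≥ 3.75) = 1 − Φ(3.75/√t) = 1 − Φ(3.75/√11.98) = 1 − Φ(1.0834). So
  P(M_{11.98} ≥ 3.75) = 2(1 − Φ(1.0834)) ≈ 0.2786.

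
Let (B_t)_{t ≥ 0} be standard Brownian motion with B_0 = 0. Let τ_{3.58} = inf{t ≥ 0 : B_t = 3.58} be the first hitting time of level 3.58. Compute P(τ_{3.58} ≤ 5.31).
P(τ_{3.58} ≤ 5.31) = 2(1 − Φ(3.58/√5.31)) = 2(1 − Φ(1.5536)) ≈ 0.1203

By the reflection principle for standard BM, P(τ_b ≤ t) = 2 · P(B_t ≥ b). Since B_t ~ N(0, t), P(B_t ≥ 3.58) = 1 − Φ(3.58/√t) = 1 − Φ(3.58/√5.31) = 1 − Φ(1.5536) ≈ 0.06014. Doubling: P(τ_{3.58} ≤ 5.31) ≈ 2 · 0.06014 = 0.12028 ≈ 0.1203.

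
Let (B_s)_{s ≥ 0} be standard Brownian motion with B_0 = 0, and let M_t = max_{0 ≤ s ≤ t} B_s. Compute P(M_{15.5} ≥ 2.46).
P(M_{15.5} ≥ 2.46) = 2·P(B_{15.5} ≥ 2.46) = 2(1 − Φ(2.46/√15.5)) ≈ 0.5321

By the reflection principle for Brownian motion, P(M_t ≥ a) = 2 · P(B_t ≥ a) for a ≥ 0. Since B_t ~ N(0, t), P(B_t ≥ 2.46) = 1 − Φ(2.46/√t) = 1 − Φ(2.46/√15.5) = 1 − Φ(0.6248). So
  P(M_{15.5} ≥ 2.46) = 2(1 − Φ(0.6248)) ≈ 0.5321.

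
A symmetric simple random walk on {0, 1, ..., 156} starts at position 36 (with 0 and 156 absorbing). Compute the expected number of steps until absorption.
E[τ | X_0 = 36] = 4320

Let v_k = E[τ | X_0 = k]. Boundary: v_0 = v_156 = 0. Recurrence: v_k = 1 + (v_{k-1} + v_{k+1})/2 for 1 ≤ k ≤ 155. The particular solution to v_k − (v_{k-1} + v_{k+1})/2 = 1 is v_k = −k^2. Adding homogeneous solution A + B k and matching boundaries gives v_k = k (156 − k). Substituting k = 36: v_36 = 36 · 120 = 4320.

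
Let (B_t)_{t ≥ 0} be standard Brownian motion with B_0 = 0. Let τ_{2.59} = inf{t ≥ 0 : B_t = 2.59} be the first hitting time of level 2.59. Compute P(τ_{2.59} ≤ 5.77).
P(τ_{2.59} ≤ 5.77) = 2(1 − Φ(2.59/√5.77)) = 2(1 − Φ(1.0782)) ≈ 0.2809

By the reflection principle for standard BM, P(τ_b ≤ t) = 2 · P(B_t ≥ b). Since B_t ~ N(0, t), P(B_t ≥ 2.59) = 1 − Φ(2.59/√t) = 1 − Φ(2.59/√5.77) = 1 − Φ(1.0782) ≈ 0.14047. Doubling: P(τ_{2.59} ≤ 5.77) ≈ 2 · 0.14047 = 0.28094 ≈ 0.2809.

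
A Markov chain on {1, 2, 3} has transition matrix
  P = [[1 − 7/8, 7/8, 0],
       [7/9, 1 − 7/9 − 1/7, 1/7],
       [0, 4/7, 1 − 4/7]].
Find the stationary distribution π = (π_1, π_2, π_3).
π = (32/77, 36/77, 9/77)

This is a birth-death chain on three states, which satisfies detailed balance: π_1 · P_{12} = π_2 · P_{21} and π_2 · P_{23} = π_3 · P_{32}.
From π_1 · 7/8 = π_2 · 7/9: π_2/π_1 = (7/8)/(7/9) = 9/8.
From π_2 · 1/7 = π_3 · 4/7: π_3/π_2 = (1/7)/(4/7) = 1/4.
Take π_1 proportional to 1; then unnormalized π = (1, 9/8, 9/32). Normalize by dividing by the sum 77/32:
  π = (32/77, 36/77, 9/77).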